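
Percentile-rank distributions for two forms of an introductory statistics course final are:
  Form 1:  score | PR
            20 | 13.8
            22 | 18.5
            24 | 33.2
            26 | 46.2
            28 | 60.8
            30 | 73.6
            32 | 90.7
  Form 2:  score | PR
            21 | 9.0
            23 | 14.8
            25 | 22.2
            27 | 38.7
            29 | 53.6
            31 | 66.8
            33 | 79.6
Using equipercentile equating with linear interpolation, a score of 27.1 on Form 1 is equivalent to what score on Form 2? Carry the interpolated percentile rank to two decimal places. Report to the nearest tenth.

29.1

PR of 27.1 on Form 1: 46.2 + (27.1 − 26)/(28 − 26) × (60.8 − 46.2) = 54.23
On Form 2, PR 54.23 falls between score 29 (PR 53.6) and 31 (PR 66.8).
Interpolate: 29 + (54.23 − 53.6)/(66.8 − 53.6) × (31 − 29) = 29.1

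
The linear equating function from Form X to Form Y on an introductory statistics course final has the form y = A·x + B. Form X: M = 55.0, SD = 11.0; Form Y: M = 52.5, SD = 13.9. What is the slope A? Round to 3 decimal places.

A = SD_Y / SD_X = 13.9 / 11.0 = 1.264

1.264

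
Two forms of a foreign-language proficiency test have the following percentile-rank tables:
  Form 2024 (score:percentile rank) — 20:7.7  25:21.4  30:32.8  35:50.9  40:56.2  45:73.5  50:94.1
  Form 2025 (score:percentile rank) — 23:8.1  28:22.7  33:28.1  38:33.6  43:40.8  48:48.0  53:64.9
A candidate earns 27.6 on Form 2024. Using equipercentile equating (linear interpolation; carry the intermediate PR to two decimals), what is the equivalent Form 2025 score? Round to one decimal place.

PR of 27.6 on Form 2024: 21.4 + (27.6 − 25)/(30 − 25) × (32.8 − 21.4) = 27.33
On Form 2025, PR 27.33 falls between score 28 (PR 22.7) and 33 (PR 28.1).
Interpolate: 28 + (27.33 − 22.7)/(28.1 − 22.7) × (33 − 28) = 32.3

32.3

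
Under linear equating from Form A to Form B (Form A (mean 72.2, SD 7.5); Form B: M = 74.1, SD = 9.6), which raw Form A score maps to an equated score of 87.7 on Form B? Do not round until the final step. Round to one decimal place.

Invert y = (SD_Y/SD_X)(x − M_X) + M_Y:
x = (SD_X/SD_Y)(y − M_Y) + M_X = (7.5/9.6)(87.7 − 74.1) + 72.2
x = 0.781250 × 13.600 + 72.2 = 82.8

82.8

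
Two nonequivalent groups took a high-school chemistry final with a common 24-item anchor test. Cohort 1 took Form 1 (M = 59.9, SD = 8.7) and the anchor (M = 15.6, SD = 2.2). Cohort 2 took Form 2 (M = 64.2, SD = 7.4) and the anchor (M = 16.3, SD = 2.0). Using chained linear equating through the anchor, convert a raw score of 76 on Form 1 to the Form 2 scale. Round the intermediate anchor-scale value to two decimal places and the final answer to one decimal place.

Form 1 → anchor (Cohort 1): v = (2.2/8.7)(76 − 59.9) + 15.6 = 19.67
anchor → Form 2 (Cohort 2): y = (7.4/2.0)(19.67 − 16.3) + 64.2 = 76.7

76.7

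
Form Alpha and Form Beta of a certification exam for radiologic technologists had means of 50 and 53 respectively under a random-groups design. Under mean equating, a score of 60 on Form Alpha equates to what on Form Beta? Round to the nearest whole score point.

Mean equating: y = x + (M_Y − M_X) = 60 + (53 − 50) = 63

63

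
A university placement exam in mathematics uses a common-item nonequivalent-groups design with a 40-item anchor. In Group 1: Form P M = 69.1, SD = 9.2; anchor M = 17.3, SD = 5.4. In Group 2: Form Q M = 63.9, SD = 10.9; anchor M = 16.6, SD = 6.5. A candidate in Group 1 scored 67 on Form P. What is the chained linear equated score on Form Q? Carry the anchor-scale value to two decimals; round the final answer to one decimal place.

63.0

Form P → anchor (Group 1): v = (5.4/9.2)(67 − 69.1) + 17.3 = 16.07
anchor → Form Q (Group 2): y = (10.9/6.5)(16.07 − 16.6) + 63.9 = 63.0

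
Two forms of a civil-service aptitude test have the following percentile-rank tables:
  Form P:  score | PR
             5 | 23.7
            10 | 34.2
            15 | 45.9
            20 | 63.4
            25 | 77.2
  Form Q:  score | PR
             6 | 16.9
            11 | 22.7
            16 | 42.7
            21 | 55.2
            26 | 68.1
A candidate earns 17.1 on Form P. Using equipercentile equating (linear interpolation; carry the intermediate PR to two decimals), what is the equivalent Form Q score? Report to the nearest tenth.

PR of 17.1 on Form P: 45.9 + (17.1 − 15)/(20 − 15) × (63.4 − 45.9) = 53.25
On Form Q, PR 53.25 falls between score 16 (PR 42.7) and 21 (PR 55.2).
Interpolate: 16 + (53.25 − 42.7)/(55.2 − 42.7) × (21 − 16) = 20.2

20.2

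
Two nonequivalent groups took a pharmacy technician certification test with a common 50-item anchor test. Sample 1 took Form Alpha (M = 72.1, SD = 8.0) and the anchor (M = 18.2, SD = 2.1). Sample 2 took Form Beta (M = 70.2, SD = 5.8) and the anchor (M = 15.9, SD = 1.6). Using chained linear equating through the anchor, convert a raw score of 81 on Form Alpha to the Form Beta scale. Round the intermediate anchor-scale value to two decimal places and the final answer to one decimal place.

Form Alpha → anchor (Sample 1): v = (2.1/8.0)(81 − 72.1) + 18.2 = 20.54
anchor → Form Beta (Sample 2): y = (5.8/1.6)(20.54 − 15.9) + 70.2 = 87.0

87.0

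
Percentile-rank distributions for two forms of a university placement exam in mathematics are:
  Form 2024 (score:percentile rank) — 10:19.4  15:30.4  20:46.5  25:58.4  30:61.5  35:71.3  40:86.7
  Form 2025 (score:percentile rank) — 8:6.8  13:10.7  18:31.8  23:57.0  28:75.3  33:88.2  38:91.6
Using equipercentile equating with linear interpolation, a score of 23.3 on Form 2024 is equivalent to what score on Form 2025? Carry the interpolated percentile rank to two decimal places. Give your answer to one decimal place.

22.5

PR of 23.3 on Form 2024: 46.5 + (23.3 − 20)/(25 − 20) × (58.4 − 46.5) = 54.35
On Form 2025, PR 54.35 falls between score 18 (PR 31.8) and 23 (PR 57.0).
Interpolate: 18 + (54.35 − 31.8)/(57.0 − 31.8) × (23 − 18) = 22.5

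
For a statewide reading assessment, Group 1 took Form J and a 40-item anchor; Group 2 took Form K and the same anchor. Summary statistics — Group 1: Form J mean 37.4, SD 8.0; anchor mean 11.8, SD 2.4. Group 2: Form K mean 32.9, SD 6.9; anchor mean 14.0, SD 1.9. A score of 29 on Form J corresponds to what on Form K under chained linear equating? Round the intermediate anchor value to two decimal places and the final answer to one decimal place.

Form J → anchor (Group 1): v = (2.4/8.0)(29 − 37.4) + 11.8 = 9.28
anchor → Form K (Group 2): y = (6.9/1.9)(9.28 − 14.0) + 32.9 = 15.8

15.8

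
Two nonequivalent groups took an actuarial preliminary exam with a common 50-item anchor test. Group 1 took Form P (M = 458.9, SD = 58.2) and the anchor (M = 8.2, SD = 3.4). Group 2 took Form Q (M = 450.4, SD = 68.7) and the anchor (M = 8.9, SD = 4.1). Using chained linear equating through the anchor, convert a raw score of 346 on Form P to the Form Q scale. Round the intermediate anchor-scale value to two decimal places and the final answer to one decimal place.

Form P → anchor (Group 1): v = (3.4/58.2)(346 − 458.9) + 8.2 = 1.60
anchor → Form Q (Group 2): y = (68.7/4.1)(1.60 − 8.9) + 450.4 = 328.1

328.1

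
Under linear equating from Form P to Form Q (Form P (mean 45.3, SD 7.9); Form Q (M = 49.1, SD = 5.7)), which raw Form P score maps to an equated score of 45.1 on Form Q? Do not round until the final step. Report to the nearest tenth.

Invert y = (SD_Y/SD_X)(x − M_X) + M_Y:
x = (SD_X/SD_Y)(y − M_Y) + M_X = (7.9/5.7)(45.1 − 49.1) + 45.3
x = 1.385965 × -4.000 + 45.3 = 39.8

39.8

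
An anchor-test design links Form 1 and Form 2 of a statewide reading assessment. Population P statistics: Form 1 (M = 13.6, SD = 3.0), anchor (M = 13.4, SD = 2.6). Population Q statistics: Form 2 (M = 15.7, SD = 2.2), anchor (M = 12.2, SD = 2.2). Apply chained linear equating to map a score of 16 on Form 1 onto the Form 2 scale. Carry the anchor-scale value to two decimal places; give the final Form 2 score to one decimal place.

Form 1 → anchor (Population P): v = (2.6/3.0)(16 − 13.6) + 13.4 = 15.48
anchor → Form 2 (Population Q): y = (2.2/2.2)(15.48 − 12.2) + 15.7 = 19.0

19.0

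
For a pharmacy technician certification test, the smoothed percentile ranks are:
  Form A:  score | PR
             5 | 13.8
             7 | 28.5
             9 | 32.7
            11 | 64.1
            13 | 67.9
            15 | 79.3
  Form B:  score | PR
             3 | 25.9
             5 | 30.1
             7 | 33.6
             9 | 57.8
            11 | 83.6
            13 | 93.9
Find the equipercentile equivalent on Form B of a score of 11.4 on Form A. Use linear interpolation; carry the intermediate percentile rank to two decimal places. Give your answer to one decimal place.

9.5

PR of 11.4 on Form A: 64.1 + (11.4 − 11)/(13 − 11) × (67.9 − 64.1) = 64.86
On Form B, PR 64.86 falls between score 9 (PR 57.8) and 11 (PR 83.6).
Interpolate: 9 + (64.86 − 57.8)/(83.6 − 57.8) × (11 − 9) = 9.5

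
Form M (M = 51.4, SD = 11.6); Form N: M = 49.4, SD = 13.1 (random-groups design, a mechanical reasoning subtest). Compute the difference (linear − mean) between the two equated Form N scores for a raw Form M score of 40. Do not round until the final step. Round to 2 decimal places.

Mean-equated: 40 + (49.4 − 51.4) = 38.00
Linear-equated: (13.1/11.6)(40 − 51.4) + 49.4 = 36.526
Difference = 36.526 − 38.00 = -1.47

-1.47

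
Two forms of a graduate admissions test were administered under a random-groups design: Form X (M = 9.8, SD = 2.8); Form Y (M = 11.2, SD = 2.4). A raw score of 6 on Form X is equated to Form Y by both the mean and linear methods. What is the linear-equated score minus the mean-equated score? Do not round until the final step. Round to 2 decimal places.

0.54

Mean-equated: 6 + (11.2 − 9.8) = 7.40
Linear-equated: (2.4/2.8)(6 − 9.8) + 11.2 = 7.943
Difference = 7.943 − 7.40 = 0.54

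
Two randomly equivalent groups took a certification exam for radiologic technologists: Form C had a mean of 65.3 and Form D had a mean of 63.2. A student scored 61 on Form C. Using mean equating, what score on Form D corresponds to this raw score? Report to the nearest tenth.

Mean equating: y = x + (M_Y − M_X) = 61 + (63.2 − 65.3) = 58.9

58.9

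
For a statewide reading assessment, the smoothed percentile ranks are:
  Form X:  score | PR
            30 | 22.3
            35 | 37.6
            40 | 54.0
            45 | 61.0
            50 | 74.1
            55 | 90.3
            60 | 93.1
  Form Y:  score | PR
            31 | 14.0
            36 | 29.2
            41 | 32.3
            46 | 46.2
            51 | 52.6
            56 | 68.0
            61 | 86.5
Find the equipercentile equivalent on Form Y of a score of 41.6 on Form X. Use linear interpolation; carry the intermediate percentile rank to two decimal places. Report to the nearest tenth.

PR of 41.6 on Form X: 54.0 + (41.6 − 40)/(45 − 40) × (61.0 − 54.0) = 56.24
On Form Y, PR 56.24 falls between score 51 (PR 52.6) and 56 (PR 68.0).
Interpolate: 51 + (56.24 − 52.6)/(68.0 − 52.6) × (56 − 51) = 52.2

52.2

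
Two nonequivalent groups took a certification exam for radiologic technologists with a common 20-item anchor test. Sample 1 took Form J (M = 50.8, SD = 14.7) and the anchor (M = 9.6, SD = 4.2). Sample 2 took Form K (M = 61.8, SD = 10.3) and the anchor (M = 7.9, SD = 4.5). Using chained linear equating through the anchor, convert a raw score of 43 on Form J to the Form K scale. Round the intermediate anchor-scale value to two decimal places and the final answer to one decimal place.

60.6

Form J → anchor (Sample 1): v = (4.2/14.7)(43 − 50.8) + 9.6 = 7.37
anchor → Form K (Sample 2): y = (10.3/4.5)(7.37 − 7.9) + 61.8 = 60.6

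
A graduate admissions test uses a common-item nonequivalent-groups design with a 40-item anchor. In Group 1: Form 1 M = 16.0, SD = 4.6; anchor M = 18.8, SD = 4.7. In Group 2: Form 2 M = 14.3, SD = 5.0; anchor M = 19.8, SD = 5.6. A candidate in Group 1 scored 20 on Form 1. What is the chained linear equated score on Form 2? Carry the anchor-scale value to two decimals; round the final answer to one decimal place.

Form 1 → anchor (Group 1): v = (4.7/4.6)(20 − 16.0) + 18.8 = 22.89
anchor → Form 2 (Group 2): y = (5.0/5.6)(22.89 − 19.8) + 14.3 = 17.1

17.1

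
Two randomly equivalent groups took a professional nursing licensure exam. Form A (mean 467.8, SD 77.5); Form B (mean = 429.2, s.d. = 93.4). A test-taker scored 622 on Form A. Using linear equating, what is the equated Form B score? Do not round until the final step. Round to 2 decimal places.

615.04

Linear equating: y = (SD_Y/SD_X)(x − M_X) + M_Y
y = (93.4/77.5)(622 − 467.8) + 429.2
y = 1.205161 × 154.2 + 429.2 = 185.8359 + 429.2 = 615.04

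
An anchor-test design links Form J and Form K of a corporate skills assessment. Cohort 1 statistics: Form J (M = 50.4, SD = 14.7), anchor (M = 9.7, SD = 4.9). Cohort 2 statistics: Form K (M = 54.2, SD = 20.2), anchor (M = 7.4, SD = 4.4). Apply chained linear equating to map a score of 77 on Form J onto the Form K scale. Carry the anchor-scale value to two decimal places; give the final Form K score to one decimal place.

Form J → anchor (Cohort 1): v = (4.9/14.7)(77 − 50.4) + 9.7 = 18.57
anchor → Form K (Cohort 2): y = (20.2/4.4)(18.57 − 7.4) + 54.2 = 105.5

105.5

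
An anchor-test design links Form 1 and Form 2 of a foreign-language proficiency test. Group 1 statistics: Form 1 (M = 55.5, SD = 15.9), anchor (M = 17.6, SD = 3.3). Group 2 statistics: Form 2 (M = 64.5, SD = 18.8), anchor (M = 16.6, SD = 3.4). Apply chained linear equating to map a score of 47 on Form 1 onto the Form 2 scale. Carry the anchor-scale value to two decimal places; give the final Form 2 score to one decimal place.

Form 1 → anchor (Group 1): v = (3.3/15.9)(47 − 55.5) + 17.6 = 15.84
anchor → Form 2 (Group 2): y = (18.8/3.4)(15.84 − 16.6) + 64.5 = 60.3

60.3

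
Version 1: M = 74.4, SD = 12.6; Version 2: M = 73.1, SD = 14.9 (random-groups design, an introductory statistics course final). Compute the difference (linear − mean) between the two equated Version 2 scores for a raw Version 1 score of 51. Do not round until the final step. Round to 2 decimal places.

Mean-equated: 51 + (73.1 − 74.4) = 49.70
Linear-equated: (14.9/12.6)(51 − 74.4) + 73.1 = 45.429
Difference = 45.429 − 49.70 = -4.27

-4.27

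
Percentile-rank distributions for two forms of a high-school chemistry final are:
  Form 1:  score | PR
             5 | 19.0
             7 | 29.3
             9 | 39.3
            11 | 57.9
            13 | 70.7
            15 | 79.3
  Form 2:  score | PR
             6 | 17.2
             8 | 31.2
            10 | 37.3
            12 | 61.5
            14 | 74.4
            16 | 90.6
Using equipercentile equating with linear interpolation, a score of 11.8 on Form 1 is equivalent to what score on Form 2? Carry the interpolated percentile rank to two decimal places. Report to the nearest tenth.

PR of 11.8 on Form 1: 57.9 + (11.8 − 11)/(13 − 11) × (70.7 − 57.9) = 63.02
On Form 2, PR 63.02 falls between score 12 (PR 61.5) and 14 (PR 74.4).
Interpolate: 12 + (63.02 − 61.5)/(74.4 − 61.5) × (14 − 12) = 12.2

12.2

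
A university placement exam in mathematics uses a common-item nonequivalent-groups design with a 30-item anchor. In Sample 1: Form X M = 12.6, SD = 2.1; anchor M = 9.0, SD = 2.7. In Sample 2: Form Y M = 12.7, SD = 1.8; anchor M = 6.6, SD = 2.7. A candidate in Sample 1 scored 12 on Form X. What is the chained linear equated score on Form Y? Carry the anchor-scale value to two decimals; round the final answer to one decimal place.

Form X → anchor (Sample 1): v = (2.7/2.1)(12 − 12.6) + 9.0 = 8.23
anchor → Form Y (Sample 2): y = (1.8/2.7)(8.23 − 6.6) + 12.7 = 13.8

13.8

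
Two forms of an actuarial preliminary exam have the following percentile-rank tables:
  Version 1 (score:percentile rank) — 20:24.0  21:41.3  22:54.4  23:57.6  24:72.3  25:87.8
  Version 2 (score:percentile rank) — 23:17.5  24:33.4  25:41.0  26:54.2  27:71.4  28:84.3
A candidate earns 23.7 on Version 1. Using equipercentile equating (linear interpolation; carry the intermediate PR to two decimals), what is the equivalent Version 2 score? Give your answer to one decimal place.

26.8

PR of 23.7 on Version 1: 57.6 + (23.7 − 23)/(24 − 23) × (72.3 − 57.6) = 67.89
On Version 2, PR 67.89 falls between score 26 (PR 54.2) and 27 (PR 71.4).
Interpolate: 26 + (67.89 − 54.2)/(71.4 − 54.2) × (27 − 26) = 26.8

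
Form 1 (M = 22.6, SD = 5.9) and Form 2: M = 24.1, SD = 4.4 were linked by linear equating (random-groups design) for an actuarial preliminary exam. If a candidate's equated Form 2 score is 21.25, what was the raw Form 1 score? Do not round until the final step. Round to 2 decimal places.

Invert y = (SD_Y/SD_X)(x − M_X) + M_Y:
x = (SD_X/SD_Y)(y − M_Y) + M_X = (5.9/4.4)(21.25 − 24.1) + 22.6
x = 1.340909 × -2.850 + 22.6 = 18.78

18.78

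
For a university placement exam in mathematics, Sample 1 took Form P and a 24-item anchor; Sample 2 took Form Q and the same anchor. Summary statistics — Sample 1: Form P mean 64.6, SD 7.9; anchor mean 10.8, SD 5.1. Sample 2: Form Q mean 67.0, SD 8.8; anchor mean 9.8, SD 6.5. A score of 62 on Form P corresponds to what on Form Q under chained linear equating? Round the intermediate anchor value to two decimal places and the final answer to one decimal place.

66.1

Form P → anchor (Sample 1): v = (5.1/7.9)(62 − 64.6) + 10.8 = 9.12
anchor → Form Q (Sample 2): y = (8.8/6.5)(9.12 − 9.8) + 67.0 = 66.1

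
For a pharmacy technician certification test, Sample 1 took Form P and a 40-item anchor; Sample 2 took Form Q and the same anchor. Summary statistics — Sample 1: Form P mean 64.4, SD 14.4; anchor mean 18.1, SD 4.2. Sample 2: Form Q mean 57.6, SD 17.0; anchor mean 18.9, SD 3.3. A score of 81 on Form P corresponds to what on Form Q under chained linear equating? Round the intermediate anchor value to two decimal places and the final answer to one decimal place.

Form P → anchor (Sample 1): v = (4.2/14.4)(81 − 64.4) + 18.1 = 22.94
anchor → Form Q (Sample 2): y = (17.0/3.3)(22.94 − 18.9) + 57.6 = 78.4

78.4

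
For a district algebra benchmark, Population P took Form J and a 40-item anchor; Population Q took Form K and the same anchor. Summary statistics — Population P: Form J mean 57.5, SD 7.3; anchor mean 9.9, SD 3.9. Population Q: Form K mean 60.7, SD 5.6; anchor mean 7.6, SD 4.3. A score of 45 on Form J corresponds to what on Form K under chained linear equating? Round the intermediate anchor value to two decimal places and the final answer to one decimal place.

Form J → anchor (Population P): v = (3.9/7.3)(45 − 57.5) + 9.9 = 3.22
anchor → Form K (Population Q): y = (5.6/4.3)(3.22 − 7.6) + 60.7 = 55.0

55.0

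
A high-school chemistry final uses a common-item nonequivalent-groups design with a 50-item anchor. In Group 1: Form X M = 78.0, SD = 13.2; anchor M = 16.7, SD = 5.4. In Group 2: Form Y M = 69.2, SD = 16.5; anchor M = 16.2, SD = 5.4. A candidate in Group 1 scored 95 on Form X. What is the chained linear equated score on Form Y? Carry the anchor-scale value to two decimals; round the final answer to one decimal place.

Form X → anchor (Group 1): v = (5.4/13.2)(95 − 78.0) + 16.7 = 23.65
anchor → Form Y (Group 2): y = (16.5/5.4)(23.65 − 16.2) + 69.2 = 92.0

92.0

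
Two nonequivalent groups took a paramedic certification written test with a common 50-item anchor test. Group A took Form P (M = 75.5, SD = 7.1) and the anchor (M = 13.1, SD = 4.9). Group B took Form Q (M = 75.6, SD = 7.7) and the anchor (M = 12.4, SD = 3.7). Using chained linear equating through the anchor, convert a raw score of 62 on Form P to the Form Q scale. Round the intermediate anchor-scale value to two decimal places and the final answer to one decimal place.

57.7

Form P → anchor (Group A): v = (4.9/7.1)(62 − 75.5) + 13.1 = 3.78
anchor → Form Q (Group B): y = (7.7/3.7)(3.78 − 12.4) + 75.6 = 57.7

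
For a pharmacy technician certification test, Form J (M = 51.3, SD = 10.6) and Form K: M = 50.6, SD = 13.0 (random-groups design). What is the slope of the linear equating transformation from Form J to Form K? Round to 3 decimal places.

1.226

A = SD_Y / SD_X = 13.0 / 10.6 = 1.226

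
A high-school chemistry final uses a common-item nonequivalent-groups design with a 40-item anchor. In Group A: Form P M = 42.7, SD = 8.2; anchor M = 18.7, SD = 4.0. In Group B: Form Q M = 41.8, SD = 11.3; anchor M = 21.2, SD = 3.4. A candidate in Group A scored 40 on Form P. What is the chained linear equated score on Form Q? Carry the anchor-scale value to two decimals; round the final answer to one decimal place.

29.1

Form P → anchor (Group A): v = (4.0/8.2)(40 − 42.7) + 18.7 = 17.38
anchor → Form Q (Group B): y = (11.3/3.4)(17.38 − 21.2) + 41.8 = 29.1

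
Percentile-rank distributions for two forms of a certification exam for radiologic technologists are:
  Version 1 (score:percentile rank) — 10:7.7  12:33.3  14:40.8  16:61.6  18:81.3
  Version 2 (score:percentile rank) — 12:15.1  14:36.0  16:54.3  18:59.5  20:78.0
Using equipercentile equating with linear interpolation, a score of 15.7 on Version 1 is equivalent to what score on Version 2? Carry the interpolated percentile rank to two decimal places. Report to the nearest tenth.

PR of 15.7 on Version 1: 40.8 + (15.7 − 14)/(16 − 14) × (61.6 − 40.8) = 58.48
On Version 2, PR 58.48 falls between score 16 (PR 54.3) and 18 (PR 59.5).
Interpolate: 16 + (58.48 − 54.3)/(59.5 − 54.3) × (18 − 16) = 17.6

17.6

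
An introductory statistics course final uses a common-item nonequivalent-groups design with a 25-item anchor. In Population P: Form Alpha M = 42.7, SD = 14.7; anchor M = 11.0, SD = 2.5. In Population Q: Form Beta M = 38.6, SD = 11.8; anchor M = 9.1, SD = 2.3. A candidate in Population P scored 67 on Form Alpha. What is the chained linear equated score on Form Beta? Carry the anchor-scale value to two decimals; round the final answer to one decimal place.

69.5

Form Alpha → anchor (Population P): v = (2.5/14.7)(67 − 42.7) + 11.0 = 15.13
anchor → Form Beta (Population Q): y = (11.8/2.3)(15.13 − 9.1) + 38.6 = 69.5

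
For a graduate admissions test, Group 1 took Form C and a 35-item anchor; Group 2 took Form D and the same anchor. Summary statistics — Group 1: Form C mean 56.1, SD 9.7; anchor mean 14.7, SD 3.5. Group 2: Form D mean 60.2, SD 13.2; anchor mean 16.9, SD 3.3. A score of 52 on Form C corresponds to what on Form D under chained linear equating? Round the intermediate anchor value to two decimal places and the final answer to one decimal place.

45.5

Form C → anchor (Group 1): v = (3.5/9.7)(52 − 56.1) + 14.7 = 13.22
anchor → Form D (Group 2): y = (13.2/3.3)(13.22 − 16.9) + 60.2 = 45.5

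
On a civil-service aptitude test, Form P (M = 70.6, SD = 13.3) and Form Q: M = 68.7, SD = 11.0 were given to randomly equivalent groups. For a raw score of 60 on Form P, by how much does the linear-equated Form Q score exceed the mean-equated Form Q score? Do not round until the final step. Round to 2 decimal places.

1.83

Mean-equated: 60 + (68.7 − 70.6) = 58.10
Linear-equated: (11.0/13.3)(60 − 70.6) + 68.7 = 59.933
Difference = 59.933 − 58.10 = 1.83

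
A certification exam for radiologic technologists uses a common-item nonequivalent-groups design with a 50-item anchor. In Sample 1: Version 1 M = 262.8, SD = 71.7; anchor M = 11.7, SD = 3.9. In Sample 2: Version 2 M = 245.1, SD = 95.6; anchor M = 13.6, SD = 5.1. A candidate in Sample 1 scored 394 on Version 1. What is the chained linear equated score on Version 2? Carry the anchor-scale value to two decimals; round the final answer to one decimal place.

343.3

Version 1 → anchor (Sample 1): v = (3.9/71.7)(394 − 262.8) + 11.7 = 18.84
anchor → Version 2 (Sample 2): y = (95.6/5.1)(18.84 − 13.6) + 245.1 = 343.3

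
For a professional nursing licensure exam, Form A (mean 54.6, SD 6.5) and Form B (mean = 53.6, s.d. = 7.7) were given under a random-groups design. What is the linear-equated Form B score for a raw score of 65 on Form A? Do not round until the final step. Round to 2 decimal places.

65.92

Linear equating: y = (SD_Y/SD_X)(x − M_X) + M_Y
y = (7.7/6.5)(65 − 54.6) + 53.6
y = 1.184615 × 10.4 + 53.6 = 12.3200 + 53.6 = 65.92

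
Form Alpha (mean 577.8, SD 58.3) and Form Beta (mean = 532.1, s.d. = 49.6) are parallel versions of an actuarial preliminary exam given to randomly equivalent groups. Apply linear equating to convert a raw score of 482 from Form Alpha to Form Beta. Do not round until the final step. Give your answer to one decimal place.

450.6

Linear equating: y = (SD_Y/SD_X)(x − M_X) + M_Y
y = (49.6/58.3)(482 − 577.8) + 532.1
y = 0.850772 × -95.8 + 532.1 = -81.5039 + 532.1 = 450.6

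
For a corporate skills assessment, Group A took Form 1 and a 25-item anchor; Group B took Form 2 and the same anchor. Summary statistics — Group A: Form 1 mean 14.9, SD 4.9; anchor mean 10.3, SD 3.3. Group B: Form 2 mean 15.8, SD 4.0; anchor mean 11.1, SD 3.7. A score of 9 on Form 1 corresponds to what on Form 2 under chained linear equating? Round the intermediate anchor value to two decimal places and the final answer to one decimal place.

10.6

Form 1 → anchor (Group A): v = (3.3/4.9)(9 − 14.9) + 10.3 = 6.33
anchor → Form 2 (Group B): y = (4.0/3.7)(6.33 − 11.1) + 15.8 = 10.6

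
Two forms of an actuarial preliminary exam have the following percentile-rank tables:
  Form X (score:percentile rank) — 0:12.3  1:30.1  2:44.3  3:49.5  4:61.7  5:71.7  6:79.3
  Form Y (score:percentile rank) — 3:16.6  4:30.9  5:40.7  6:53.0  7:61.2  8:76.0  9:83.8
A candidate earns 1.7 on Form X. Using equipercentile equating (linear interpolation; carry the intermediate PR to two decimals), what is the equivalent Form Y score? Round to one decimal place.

PR of 1.7 on Form X: 30.1 + (1.7 − 1)/(2 − 1) × (44.3 − 30.1) = 40.04
On Form Y, PR 40.04 falls between score 4 (PR 30.9) and 5 (PR 40.7).
Interpolate: 4 + (40.04 − 30.9)/(40.7 − 30.9) × (5 − 4) = 4.9

4.9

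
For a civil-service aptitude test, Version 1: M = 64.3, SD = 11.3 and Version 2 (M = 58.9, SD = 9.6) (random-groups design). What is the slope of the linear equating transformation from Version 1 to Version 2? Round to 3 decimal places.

0.850

A = SD_Y / SD_X = 9.6 / 11.3 = 0.850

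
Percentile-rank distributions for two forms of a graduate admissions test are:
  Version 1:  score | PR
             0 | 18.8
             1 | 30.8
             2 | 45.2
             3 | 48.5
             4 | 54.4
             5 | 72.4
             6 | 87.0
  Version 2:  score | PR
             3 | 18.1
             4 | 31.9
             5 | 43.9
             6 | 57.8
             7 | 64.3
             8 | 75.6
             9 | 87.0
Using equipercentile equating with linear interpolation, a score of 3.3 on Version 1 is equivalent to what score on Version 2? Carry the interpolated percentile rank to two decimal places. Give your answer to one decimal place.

5.5

PR of 3.3 on Version 1: 48.5 + (3.3 − 3)/(4 − 3) × (54.4 − 48.5) = 50.27
On Version 2, PR 50.27 falls between score 5 (PR 43.9) and 6 (PR 57.8).
Interpolate: 5 + (50.27 − 43.9)/(57.8 − 43.9) × (6 − 5) = 5.5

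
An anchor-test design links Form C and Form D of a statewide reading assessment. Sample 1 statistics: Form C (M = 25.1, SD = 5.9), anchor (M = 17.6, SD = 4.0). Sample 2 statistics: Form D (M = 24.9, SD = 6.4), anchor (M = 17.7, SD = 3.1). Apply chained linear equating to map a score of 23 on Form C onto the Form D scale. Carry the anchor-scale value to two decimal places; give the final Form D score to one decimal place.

Form C → anchor (Sample 1): v = (4.0/5.9)(23 − 25.1) + 17.6 = 16.18
anchor → Form D (Sample 2): y = (6.4/3.1)(16.18 − 17.7) + 24.9 = 21.8

21.8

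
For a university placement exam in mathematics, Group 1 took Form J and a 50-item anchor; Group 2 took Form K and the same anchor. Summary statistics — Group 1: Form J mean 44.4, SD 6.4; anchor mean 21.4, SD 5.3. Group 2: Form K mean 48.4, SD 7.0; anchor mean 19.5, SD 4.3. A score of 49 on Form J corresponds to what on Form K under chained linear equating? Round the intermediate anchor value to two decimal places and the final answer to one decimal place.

Form J → anchor (Group 1): v = (5.3/6.4)(49 − 44.4) + 21.4 = 25.21
anchor → Form K (Group 2): y = (7.0/4.3)(25.21 − 19.5) + 48.4 = 57.7

57.7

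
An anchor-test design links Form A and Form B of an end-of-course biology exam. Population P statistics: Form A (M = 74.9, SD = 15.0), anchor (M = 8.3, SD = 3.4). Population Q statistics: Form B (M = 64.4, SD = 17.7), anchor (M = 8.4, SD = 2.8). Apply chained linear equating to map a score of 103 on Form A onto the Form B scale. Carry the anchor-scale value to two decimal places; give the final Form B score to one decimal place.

Form A → anchor (Population P): v = (3.4/15.0)(103 − 74.9) + 8.3 = 14.67
anchor → Form B (Population Q): y = (17.7/2.8)(14.67 − 8.4) + 64.4 = 104.0

104.0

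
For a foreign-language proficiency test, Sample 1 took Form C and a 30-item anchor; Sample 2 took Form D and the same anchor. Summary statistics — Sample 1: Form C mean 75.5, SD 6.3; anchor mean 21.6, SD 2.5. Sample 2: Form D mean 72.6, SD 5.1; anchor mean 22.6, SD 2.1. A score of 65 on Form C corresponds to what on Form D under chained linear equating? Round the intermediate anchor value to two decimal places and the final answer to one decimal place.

60.0

Form C → anchor (Sample 1): v = (2.5/6.3)(65 − 75.5) + 21.6 = 17.43
anchor → Form D (Sample 2): y = (5.1/2.1)(17.43 − 22.6) + 72.6 = 60.0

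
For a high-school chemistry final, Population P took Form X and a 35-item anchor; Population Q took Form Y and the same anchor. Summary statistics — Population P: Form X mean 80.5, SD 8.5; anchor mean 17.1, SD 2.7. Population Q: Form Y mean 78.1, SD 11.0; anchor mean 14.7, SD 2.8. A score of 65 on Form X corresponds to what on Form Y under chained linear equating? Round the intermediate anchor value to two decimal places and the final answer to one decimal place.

Form X → anchor (Population P): v = (2.7/8.5)(65 − 80.5) + 17.1 = 12.18
anchor → Form Y (Population Q): y = (11.0/2.8)(12.18 − 14.7) + 78.1 = 68.2

68.2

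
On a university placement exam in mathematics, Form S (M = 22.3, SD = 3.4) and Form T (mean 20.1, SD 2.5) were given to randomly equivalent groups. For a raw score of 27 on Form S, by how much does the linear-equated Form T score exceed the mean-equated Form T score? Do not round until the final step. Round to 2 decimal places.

-1.24

Mean-equated: 27 + (20.1 − 22.3) = 24.80
Linear-equated: (2.5/3.4)(27 − 22.3) + 20.1 = 23.556
Difference = 23.556 − 24.80 = -1.24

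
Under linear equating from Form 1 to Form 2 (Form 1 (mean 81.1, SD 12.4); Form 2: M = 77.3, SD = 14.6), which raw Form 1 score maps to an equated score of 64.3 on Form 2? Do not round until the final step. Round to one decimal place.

70.1

Invert y = (SD_Y/SD_X)(x − M_X) + M_Y:
x = (SD_X/SD_Y)(y − M_Y) + M_X = (12.4/14.6)(64.3 − 77.3) + 81.1
x = 0.849315 × -13.000 + 81.1 = 70.1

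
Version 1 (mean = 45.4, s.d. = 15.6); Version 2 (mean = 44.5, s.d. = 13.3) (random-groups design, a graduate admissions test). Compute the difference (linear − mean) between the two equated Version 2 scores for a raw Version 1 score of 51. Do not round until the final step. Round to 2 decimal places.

Mean-equated: 51 + (44.5 − 45.4) = 50.10
Linear-equated: (13.3/15.6)(51 − 45.4) + 44.5 = 49.274
Difference = 49.274 − 50.10 = -0.83

-0.83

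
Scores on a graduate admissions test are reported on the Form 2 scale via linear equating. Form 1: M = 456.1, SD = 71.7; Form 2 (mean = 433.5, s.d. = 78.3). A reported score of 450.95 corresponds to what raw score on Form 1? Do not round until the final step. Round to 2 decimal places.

472.08

Invert y = (SD_Y/SD_X)(x − M_X) + M_Y:
x = (SD_X/SD_Y)(y − M_Y) + M_X = (71.7/78.3)(450.95 − 433.5) + 456.1
x = 0.915709 × 17.450 + 456.1 = 472.08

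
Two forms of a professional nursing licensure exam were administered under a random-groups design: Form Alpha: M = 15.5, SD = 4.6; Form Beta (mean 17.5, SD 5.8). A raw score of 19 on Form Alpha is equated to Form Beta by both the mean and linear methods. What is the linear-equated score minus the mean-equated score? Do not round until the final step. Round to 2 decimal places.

Mean-equated: 19 + (17.5 − 15.5) = 21.00
Linear-equated: (5.8/4.6)(19 − 15.5) + 17.5 = 21.913
Difference = 21.913 − 21.00 = 0.91

0.91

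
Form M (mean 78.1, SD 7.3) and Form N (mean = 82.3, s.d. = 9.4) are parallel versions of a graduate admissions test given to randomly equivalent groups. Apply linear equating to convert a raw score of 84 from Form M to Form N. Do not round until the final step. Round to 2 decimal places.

89.90

Linear equating: y = (SD_Y/SD_X)(x − M_X) + M_Y
y = (9.4/7.3)(84 − 78.1) + 82.3
y = 1.287671 × 5.9 + 82.3 = 7.5973 + 82.3 = 89.90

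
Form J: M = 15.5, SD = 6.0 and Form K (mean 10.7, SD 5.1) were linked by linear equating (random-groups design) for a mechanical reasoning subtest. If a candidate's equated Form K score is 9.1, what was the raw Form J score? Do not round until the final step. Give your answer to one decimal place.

13.6

Invert y = (SD_Y/SD_X)(x − M_X) + M_Y:
x = (SD_X/SD_Y)(y − M_Y) + M_X = (6.0/5.1)(9.1 − 10.7) + 15.5
x = 1.176471 × -1.600 + 15.5 = 13.6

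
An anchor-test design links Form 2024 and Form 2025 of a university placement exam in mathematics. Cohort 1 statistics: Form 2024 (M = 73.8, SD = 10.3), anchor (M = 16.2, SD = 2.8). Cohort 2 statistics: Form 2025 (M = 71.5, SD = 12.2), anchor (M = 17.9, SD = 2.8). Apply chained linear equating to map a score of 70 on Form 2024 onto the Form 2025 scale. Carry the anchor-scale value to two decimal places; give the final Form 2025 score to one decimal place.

Form 2024 → anchor (Cohort 1): v = (2.8/10.3)(70 − 73.8) + 16.2 = 15.17
anchor → Form 2025 (Cohort 2): y = (12.2/2.8)(15.17 − 17.9) + 71.5 = 59.6

59.6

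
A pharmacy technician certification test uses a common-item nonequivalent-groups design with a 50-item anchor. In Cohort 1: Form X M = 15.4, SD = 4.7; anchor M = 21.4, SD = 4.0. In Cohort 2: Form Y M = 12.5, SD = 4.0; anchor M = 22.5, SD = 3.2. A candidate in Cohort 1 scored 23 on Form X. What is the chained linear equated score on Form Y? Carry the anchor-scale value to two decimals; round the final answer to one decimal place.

19.2

Form X → anchor (Cohort 1): v = (4.0/4.7)(23 − 15.4) + 21.4 = 27.87
anchor → Form Y (Cohort 2): y = (4.0/3.2)(27.87 − 22.5) + 12.5 = 19.2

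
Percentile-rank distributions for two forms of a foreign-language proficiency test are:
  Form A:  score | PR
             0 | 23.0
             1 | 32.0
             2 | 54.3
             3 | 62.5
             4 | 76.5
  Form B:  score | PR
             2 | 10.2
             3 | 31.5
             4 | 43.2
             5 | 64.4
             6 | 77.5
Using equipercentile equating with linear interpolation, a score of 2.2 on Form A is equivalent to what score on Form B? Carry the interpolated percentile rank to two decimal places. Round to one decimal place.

PR of 2.2 on Form A: 54.3 + (2.2 − 2)/(3 − 2) × (62.5 − 54.3) = 55.94
On Form B, PR 55.94 falls between score 4 (PR 43.2) and 5 (PR 64.4).
Interpolate: 4 + (55.94 − 43.2)/(64.4 − 43.2) × (5 − 4) = 4.6

4.6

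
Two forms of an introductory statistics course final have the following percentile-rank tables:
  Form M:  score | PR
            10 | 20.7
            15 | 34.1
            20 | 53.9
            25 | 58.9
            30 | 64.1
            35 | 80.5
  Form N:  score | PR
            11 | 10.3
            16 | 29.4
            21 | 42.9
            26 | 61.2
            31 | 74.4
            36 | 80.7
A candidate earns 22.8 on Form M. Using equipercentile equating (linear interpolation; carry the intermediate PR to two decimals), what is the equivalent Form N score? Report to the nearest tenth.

PR of 22.8 on Form M: 53.9 + (22.8 − 20)/(25 − 20) × (58.9 − 53.9) = 56.70
On Form N, PR 56.70 falls between score 21 (PR 42.9) and 26 (PR 61.2).
Interpolate: 21 + (56.70 − 42.9)/(61.2 − 42.9) × (26 − 21) = 24.8

24.8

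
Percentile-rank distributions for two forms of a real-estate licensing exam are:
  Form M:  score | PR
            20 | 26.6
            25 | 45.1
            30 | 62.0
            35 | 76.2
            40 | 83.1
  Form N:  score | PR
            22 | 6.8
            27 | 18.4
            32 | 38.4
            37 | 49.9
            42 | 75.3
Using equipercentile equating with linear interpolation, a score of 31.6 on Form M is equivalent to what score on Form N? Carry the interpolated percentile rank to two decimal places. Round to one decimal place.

40.3

PR of 31.6 on Form M: 62.0 + (31.6 − 30)/(35 − 30) × (76.2 − 62.0) = 66.54
On Form N, PR 66.54 falls between score 37 (PR 49.9) and 42 (PR 75.3).
Interpolate: 37 + (66.54 − 49.9)/(75.3 − 49.9) × (42 − 37) = 40.3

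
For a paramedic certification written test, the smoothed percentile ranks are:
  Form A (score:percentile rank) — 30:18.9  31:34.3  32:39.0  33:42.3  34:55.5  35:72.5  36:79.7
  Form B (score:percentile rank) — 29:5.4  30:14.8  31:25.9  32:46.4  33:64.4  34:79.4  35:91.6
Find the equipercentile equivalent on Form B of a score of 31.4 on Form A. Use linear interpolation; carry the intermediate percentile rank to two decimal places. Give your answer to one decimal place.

PR of 31.4 on Form A: 34.3 + (31.4 − 31)/(32 − 31) × (39.0 − 34.3) = 36.18
On Form B, PR 36.18 falls between score 31 (PR 25.9) and 32 (PR 46.4).
Interpolate: 31 + (36.18 − 25.9)/(46.4 − 25.9) × (32 − 31) = 31.5

31.5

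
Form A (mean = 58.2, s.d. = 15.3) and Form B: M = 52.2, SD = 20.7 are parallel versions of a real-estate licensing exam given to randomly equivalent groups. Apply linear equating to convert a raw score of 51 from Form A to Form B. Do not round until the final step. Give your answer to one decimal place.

Linear equating: y = (SD_Y/SD_X)(x − M_X) + M_Y
y = (20.7/15.3)(51 − 58.2) + 52.2
y = 1.352941 × -7.2 + 52.2 = -9.7412 + 52.2 = 42.5

42.5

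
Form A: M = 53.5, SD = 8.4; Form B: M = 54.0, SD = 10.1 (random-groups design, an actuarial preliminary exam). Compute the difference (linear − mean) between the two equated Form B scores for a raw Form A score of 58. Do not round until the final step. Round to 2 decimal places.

0.91

Mean-equated: 58 + (54.0 − 53.5) = 58.50
Linear-equated: (10.1/8.4)(58 − 53.5) + 54.0 = 59.411
Difference = 59.411 − 58.50 = 0.91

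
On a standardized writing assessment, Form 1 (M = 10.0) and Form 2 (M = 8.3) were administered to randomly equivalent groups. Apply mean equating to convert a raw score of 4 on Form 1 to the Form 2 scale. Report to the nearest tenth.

Mean equating: y = x + (M_Y − M_X) = 4 + (8.3 − 10.0) = 2.3

2.3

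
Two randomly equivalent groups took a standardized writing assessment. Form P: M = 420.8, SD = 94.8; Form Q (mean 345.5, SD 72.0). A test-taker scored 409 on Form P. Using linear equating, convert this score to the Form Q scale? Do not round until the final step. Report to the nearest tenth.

336.5

Linear equating: y = (SD_Y/SD_X)(x − M_X) + M_Y
y = (72.0/94.8)(409 − 420.8) + 345.5
y = 0.759494 × -11.8 + 345.5 = -8.9620 + 345.5 = 336.5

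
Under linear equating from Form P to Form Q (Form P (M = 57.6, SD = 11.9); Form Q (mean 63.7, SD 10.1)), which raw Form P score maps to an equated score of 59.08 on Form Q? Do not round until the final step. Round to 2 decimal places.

Invert y = (SD_Y/SD_X)(x − M_X) + M_Y:
x = (SD_X/SD_Y)(y − M_Y) + M_X = (11.9/10.1)(59.08 − 63.7) + 57.6
x = 1.178218 × -4.620 + 57.6 = 52.16

52.16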